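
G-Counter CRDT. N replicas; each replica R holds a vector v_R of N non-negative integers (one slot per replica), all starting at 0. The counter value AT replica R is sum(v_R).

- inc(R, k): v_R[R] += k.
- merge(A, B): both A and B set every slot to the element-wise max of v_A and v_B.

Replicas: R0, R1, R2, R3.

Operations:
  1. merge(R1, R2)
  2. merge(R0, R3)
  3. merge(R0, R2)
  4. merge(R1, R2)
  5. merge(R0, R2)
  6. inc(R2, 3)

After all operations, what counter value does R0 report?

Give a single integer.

Op 1: merge R1<->R2 -> R1=(0,0,0,0) R2=(0,0,0,0)
Op 2: merge R0<->R3 -> R0=(0,0,0,0) R3=(0,0,0,0)
Op 3: merge R0<->R2 -> R0=(0,0,0,0) R2=(0,0,0,0)
Op 4: merge R1<->R2 -> R1=(0,0,0,0) R2=(0,0,0,0)
Op 5: merge R0<->R2 -> R0=(0,0,0,0) R2=(0,0,0,0)
Op 6: inc R2 by 3 -> R2=(0,0,3,0) value=3

Answer: 0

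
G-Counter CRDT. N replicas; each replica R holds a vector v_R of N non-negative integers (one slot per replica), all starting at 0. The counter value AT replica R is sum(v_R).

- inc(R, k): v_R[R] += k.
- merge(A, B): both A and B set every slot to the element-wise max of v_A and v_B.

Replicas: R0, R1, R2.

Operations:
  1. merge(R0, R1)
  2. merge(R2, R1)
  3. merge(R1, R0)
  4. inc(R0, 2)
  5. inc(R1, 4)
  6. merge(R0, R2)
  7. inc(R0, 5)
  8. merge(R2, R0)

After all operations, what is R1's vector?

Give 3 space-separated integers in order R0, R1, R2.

Op 1: merge R0<->R1 -> R0=(0,0,0) R1=(0,0,0)
Op 2: merge R2<->R1 -> R2=(0,0,0) R1=(0,0,0)
Op 3: merge R1<->R0 -> R1=(0,0,0) R0=(0,0,0)
Op 4: inc R0 by 2 -> R0=(2,0,0) value=2
Op 5: inc R1 by 4 -> R1=(0,4,0) value=4
Op 6: merge R0<->R2 -> R0=(2,0,0) R2=(2,0,0)
Op 7: inc R0 by 5 -> R0=(7,0,0) value=7
Op 8: merge R2<->R0 -> R2=(7,0,0) R0=(7,0,0)

Answer: 0 4 0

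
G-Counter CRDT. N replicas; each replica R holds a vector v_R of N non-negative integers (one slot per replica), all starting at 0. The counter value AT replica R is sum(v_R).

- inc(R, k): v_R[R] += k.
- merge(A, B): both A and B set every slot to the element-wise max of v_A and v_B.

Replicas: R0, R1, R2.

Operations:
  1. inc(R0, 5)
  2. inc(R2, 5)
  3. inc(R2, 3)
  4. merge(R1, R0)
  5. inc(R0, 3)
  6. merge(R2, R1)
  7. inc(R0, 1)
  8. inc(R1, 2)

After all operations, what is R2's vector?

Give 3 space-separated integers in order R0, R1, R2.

Op 1: inc R0 by 5 -> R0=(5,0,0) value=5
Op 2: inc R2 by 5 -> R2=(0,0,5) value=5
Op 3: inc R2 by 3 -> R2=(0,0,8) value=8
Op 4: merge R1<->R0 -> R1=(5,0,0) R0=(5,0,0)
Op 5: inc R0 by 3 -> R0=(8,0,0) value=8
Op 6: merge R2<->R1 -> R2=(5,0,8) R1=(5,0,8)
Op 7: inc R0 by 1 -> R0=(9,0,0) value=9
Op 8: inc R1 by 2 -> R1=(5,2,8) value=15

Answer: 5 0 8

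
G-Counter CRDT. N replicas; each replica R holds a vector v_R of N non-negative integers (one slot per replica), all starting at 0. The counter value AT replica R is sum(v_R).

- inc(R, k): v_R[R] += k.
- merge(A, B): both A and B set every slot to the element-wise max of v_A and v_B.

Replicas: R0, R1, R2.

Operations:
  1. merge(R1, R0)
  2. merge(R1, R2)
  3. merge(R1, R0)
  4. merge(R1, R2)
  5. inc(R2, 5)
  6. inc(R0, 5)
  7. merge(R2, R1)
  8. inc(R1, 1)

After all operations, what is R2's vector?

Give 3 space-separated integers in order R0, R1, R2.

Op 1: merge R1<->R0 -> R1=(0,0,0) R0=(0,0,0)
Op 2: merge R1<->R2 -> R1=(0,0,0) R2=(0,0,0)
Op 3: merge R1<->R0 -> R1=(0,0,0) R0=(0,0,0)
Op 4: merge R1<->R2 -> R1=(0,0,0) R2=(0,0,0)
Op 5: inc R2 by 5 -> R2=(0,0,5) value=5
Op 6: inc R0 by 5 -> R0=(5,0,0) value=5
Op 7: merge R2<->R1 -> R2=(0,0,5) R1=(0,0,5)
Op 8: inc R1 by 1 -> R1=(0,1,5) value=6

Answer: 0 0 5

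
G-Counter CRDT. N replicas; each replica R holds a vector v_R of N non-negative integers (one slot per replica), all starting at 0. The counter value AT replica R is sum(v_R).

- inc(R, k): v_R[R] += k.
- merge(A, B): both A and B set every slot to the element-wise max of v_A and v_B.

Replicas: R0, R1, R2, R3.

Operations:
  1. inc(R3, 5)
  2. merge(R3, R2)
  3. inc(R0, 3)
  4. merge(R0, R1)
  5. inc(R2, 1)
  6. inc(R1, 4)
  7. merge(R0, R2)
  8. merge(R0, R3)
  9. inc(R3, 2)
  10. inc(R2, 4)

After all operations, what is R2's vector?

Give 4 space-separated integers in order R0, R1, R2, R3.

Answer: 3 0 5 5

Derivation:
Op 1: inc R3 by 5 -> R3=(0,0,0,5) value=5
Op 2: merge R3<->R2 -> R3=(0,0,0,5) R2=(0,0,0,5)
Op 3: inc R0 by 3 -> R0=(3,0,0,0) value=3
Op 4: merge R0<->R1 -> R0=(3,0,0,0) R1=(3,0,0,0)
Op 5: inc R2 by 1 -> R2=(0,0,1,5) value=6
Op 6: inc R1 by 4 -> R1=(3,4,0,0) value=7
Op 7: merge R0<->R2 -> R0=(3,0,1,5) R2=(3,0,1,5)
Op 8: merge R0<->R3 -> R0=(3,0,1,5) R3=(3,0,1,5)
Op 9: inc R3 by 2 -> R3=(3,0,1,7) value=11
Op 10: inc R2 by 4 -> R2=(3,0,5,5) value=13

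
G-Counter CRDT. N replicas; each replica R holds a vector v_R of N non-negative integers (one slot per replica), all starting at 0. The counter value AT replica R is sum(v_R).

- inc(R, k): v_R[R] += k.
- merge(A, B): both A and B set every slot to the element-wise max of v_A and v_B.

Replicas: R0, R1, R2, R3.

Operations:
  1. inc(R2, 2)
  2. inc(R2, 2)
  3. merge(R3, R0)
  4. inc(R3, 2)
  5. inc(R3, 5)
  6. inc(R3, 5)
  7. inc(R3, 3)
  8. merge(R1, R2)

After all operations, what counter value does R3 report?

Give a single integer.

Answer: 15

Derivation:
Op 1: inc R2 by 2 -> R2=(0,0,2,0) value=2
Op 2: inc R2 by 2 -> R2=(0,0,4,0) value=4
Op 3: merge R3<->R0 -> R3=(0,0,0,0) R0=(0,0,0,0)
Op 4: inc R3 by 2 -> R3=(0,0,0,2) value=2
Op 5: inc R3 by 5 -> R3=(0,0,0,7) value=7
Op 6: inc R3 by 5 -> R3=(0,0,0,12) value=12
Op 7: inc R3 by 3 -> R3=(0,0,0,15) value=15
Op 8: merge R1<->R2 -> R1=(0,0,4,0) R2=(0,0,4,0)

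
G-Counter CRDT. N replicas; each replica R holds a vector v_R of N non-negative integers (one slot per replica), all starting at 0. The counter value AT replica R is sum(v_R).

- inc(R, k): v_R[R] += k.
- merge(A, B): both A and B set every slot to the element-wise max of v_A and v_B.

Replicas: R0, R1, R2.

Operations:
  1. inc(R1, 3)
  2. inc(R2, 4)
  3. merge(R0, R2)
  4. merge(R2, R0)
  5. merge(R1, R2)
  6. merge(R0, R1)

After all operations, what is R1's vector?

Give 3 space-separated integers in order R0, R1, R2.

Op 1: inc R1 by 3 -> R1=(0,3,0) value=3
Op 2: inc R2 by 4 -> R2=(0,0,4) value=4
Op 3: merge R0<->R2 -> R0=(0,0,4) R2=(0,0,4)
Op 4: merge R2<->R0 -> R2=(0,0,4) R0=(0,0,4)
Op 5: merge R1<->R2 -> R1=(0,3,4) R2=(0,3,4)
Op 6: merge R0<->R1 -> R0=(0,3,4) R1=(0,3,4)

Answer: 0 3 4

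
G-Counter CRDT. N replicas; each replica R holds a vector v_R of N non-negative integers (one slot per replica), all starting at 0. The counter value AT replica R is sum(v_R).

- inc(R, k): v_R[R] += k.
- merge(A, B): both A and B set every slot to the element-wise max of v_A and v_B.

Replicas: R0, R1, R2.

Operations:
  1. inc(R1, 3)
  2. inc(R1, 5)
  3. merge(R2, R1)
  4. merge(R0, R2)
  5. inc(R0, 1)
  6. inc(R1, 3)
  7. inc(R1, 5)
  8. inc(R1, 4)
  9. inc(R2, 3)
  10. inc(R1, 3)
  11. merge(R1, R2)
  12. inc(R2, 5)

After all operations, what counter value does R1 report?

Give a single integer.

Op 1: inc R1 by 3 -> R1=(0,3,0) value=3
Op 2: inc R1 by 5 -> R1=(0,8,0) value=8
Op 3: merge R2<->R1 -> R2=(0,8,0) R1=(0,8,0)
Op 4: merge R0<->R2 -> R0=(0,8,0) R2=(0,8,0)
Op 5: inc R0 by 1 -> R0=(1,8,0) value=9
Op 6: inc R1 by 3 -> R1=(0,11,0) value=11
Op 7: inc R1 by 5 -> R1=(0,16,0) value=16
Op 8: inc R1 by 4 -> R1=(0,20,0) value=20
Op 9: inc R2 by 3 -> R2=(0,8,3) value=11
Op 10: inc R1 by 3 -> R1=(0,23,0) value=23
Op 11: merge R1<->R2 -> R1=(0,23,3) R2=(0,23,3)
Op 12: inc R2 by 5 -> R2=(0,23,8) value=31

Answer: 26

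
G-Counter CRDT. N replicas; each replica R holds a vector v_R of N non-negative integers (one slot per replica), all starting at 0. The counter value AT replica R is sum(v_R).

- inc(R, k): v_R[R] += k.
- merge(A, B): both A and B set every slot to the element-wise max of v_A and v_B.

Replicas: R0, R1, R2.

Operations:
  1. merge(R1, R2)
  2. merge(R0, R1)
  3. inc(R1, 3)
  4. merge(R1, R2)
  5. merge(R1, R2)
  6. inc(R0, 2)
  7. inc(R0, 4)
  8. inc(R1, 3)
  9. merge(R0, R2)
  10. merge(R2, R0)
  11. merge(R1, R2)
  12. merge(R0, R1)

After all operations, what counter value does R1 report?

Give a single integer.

Answer: 12

Derivation:
Op 1: merge R1<->R2 -> R1=(0,0,0) R2=(0,0,0)
Op 2: merge R0<->R1 -> R0=(0,0,0) R1=(0,0,0)
Op 3: inc R1 by 3 -> R1=(0,3,0) value=3
Op 4: merge R1<->R2 -> R1=(0,3,0) R2=(0,3,0)
Op 5: merge R1<->R2 -> R1=(0,3,0) R2=(0,3,0)
Op 6: inc R0 by 2 -> R0=(2,0,0) value=2
Op 7: inc R0 by 4 -> R0=(6,0,0) value=6
Op 8: inc R1 by 3 -> R1=(0,6,0) value=6
Op 9: merge R0<->R2 -> R0=(6,3,0) R2=(6,3,0)
Op 10: merge R2<->R0 -> R2=(6,3,0) R0=(6,3,0)
Op 11: merge R1<->R2 -> R1=(6,6,0) R2=(6,6,0)
Op 12: merge R0<->R1 -> R0=(6,6,0) R1=(6,6,0)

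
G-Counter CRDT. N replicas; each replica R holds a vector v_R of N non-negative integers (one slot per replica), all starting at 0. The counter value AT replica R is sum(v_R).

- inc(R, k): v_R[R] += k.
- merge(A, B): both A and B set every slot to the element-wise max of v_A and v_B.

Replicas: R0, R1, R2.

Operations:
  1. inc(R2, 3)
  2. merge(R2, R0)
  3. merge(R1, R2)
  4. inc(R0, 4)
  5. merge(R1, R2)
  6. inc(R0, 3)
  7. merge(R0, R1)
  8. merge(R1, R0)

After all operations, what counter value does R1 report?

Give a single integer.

Answer: 10

Derivation:
Op 1: inc R2 by 3 -> R2=(0,0,3) value=3
Op 2: merge R2<->R0 -> R2=(0,0,3) R0=(0,0,3)
Op 3: merge R1<->R2 -> R1=(0,0,3) R2=(0,0,3)
Op 4: inc R0 by 4 -> R0=(4,0,3) value=7
Op 5: merge R1<->R2 -> R1=(0,0,3) R2=(0,0,3)
Op 6: inc R0 by 3 -> R0=(7,0,3) value=10
Op 7: merge R0<->R1 -> R0=(7,0,3) R1=(7,0,3)
Op 8: merge R1<->R0 -> R1=(7,0,3) R0=(7,0,3)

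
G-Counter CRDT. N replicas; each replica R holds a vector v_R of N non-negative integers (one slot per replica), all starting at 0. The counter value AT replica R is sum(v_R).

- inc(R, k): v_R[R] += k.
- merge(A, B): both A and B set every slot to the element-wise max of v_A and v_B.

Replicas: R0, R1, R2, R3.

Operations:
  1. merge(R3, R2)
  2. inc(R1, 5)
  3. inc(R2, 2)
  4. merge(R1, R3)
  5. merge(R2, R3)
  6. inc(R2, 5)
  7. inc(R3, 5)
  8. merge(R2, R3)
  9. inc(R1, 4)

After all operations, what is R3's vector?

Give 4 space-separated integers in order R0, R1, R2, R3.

Op 1: merge R3<->R2 -> R3=(0,0,0,0) R2=(0,0,0,0)
Op 2: inc R1 by 5 -> R1=(0,5,0,0) value=5
Op 3: inc R2 by 2 -> R2=(0,0,2,0) value=2
Op 4: merge R1<->R3 -> R1=(0,5,0,0) R3=(0,5,0,0)
Op 5: merge R2<->R3 -> R2=(0,5,2,0) R3=(0,5,2,0)
Op 6: inc R2 by 5 -> R2=(0,5,7,0) value=12
Op 7: inc R3 by 5 -> R3=(0,5,2,5) value=12
Op 8: merge R2<->R3 -> R2=(0,5,7,5) R3=(0,5,7,5)
Op 9: inc R1 by 4 -> R1=(0,9,0,0) value=9

Answer: 0 5 7 5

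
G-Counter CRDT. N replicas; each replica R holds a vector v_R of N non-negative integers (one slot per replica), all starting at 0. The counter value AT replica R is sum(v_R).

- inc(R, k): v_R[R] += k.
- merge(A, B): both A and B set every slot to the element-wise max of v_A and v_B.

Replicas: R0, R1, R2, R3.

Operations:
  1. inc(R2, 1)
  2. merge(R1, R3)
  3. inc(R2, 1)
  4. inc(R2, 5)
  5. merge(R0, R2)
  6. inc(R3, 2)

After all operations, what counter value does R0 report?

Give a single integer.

Op 1: inc R2 by 1 -> R2=(0,0,1,0) value=1
Op 2: merge R1<->R3 -> R1=(0,0,0,0) R3=(0,0,0,0)
Op 3: inc R2 by 1 -> R2=(0,0,2,0) value=2
Op 4: inc R2 by 5 -> R2=(0,0,7,0) value=7
Op 5: merge R0<->R2 -> R0=(0,0,7,0) R2=(0,0,7,0)
Op 6: inc R3 by 2 -> R3=(0,0,0,2) value=2

Answer: 7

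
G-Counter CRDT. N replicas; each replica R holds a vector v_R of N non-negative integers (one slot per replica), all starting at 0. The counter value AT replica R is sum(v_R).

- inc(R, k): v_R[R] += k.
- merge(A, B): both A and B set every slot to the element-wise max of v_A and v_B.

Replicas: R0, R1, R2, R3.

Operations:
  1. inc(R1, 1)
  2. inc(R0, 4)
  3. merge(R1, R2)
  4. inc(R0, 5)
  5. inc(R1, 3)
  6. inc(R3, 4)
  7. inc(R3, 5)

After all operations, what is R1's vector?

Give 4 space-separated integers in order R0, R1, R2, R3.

Answer: 0 4 0 0

Derivation:
Op 1: inc R1 by 1 -> R1=(0,1,0,0) value=1
Op 2: inc R0 by 4 -> R0=(4,0,0,0) value=4
Op 3: merge R1<->R2 -> R1=(0,1,0,0) R2=(0,1,0,0)
Op 4: inc R0 by 5 -> R0=(9,0,0,0) value=9
Op 5: inc R1 by 3 -> R1=(0,4,0,0) value=4
Op 6: inc R3 by 4 -> R3=(0,0,0,4) value=4
Op 7: inc R3 by 5 -> R3=(0,0,0,9) value=9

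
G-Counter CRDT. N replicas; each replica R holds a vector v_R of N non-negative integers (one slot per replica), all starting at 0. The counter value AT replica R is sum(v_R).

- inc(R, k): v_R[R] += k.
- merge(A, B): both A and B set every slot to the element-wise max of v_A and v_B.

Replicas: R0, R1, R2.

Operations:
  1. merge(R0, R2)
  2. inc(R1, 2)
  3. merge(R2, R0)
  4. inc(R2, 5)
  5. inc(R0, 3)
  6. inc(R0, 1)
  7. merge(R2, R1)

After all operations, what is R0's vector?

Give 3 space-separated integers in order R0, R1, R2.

Answer: 4 0 0

Derivation:
Op 1: merge R0<->R2 -> R0=(0,0,0) R2=(0,0,0)
Op 2: inc R1 by 2 -> R1=(0,2,0) value=2
Op 3: merge R2<->R0 -> R2=(0,0,0) R0=(0,0,0)
Op 4: inc R2 by 5 -> R2=(0,0,5) value=5
Op 5: inc R0 by 3 -> R0=(3,0,0) value=3
Op 6: inc R0 by 1 -> R0=(4,0,0) value=4
Op 7: merge R2<->R1 -> R2=(0,2,5) R1=(0,2,5)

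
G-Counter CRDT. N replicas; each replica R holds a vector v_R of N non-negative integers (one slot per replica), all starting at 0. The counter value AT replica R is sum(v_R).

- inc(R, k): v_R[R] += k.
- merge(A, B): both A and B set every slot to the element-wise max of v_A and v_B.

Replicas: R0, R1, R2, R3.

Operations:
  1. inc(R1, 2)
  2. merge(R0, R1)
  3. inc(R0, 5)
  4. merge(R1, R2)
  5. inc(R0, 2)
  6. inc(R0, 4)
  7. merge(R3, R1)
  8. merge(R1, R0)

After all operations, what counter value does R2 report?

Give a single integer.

Op 1: inc R1 by 2 -> R1=(0,2,0,0) value=2
Op 2: merge R0<->R1 -> R0=(0,2,0,0) R1=(0,2,0,0)
Op 3: inc R0 by 5 -> R0=(5,2,0,0) value=7
Op 4: merge R1<->R2 -> R1=(0,2,0,0) R2=(0,2,0,0)
Op 5: inc R0 by 2 -> R0=(7,2,0,0) value=9
Op 6: inc R0 by 4 -> R0=(11,2,0,0) value=13
Op 7: merge R3<->R1 -> R3=(0,2,0,0) R1=(0,2,0,0)
Op 8: merge R1<->R0 -> R1=(11,2,0,0) R0=(11,2,0,0)

Answer: 2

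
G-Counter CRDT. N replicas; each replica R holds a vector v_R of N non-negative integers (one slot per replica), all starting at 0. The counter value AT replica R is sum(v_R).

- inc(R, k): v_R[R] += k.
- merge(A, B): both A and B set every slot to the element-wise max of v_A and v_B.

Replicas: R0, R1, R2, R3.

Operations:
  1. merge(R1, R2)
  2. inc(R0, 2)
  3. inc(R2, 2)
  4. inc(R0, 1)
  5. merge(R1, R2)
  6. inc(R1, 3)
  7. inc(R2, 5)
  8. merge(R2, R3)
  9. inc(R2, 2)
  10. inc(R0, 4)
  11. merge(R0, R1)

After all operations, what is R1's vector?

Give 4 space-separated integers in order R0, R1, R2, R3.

Answer: 7 3 2 0

Derivation:
Op 1: merge R1<->R2 -> R1=(0,0,0,0) R2=(0,0,0,0)
Op 2: inc R0 by 2 -> R0=(2,0,0,0) value=2
Op 3: inc R2 by 2 -> R2=(0,0,2,0) value=2
Op 4: inc R0 by 1 -> R0=(3,0,0,0) value=3
Op 5: merge R1<->R2 -> R1=(0,0,2,0) R2=(0,0,2,0)
Op 6: inc R1 by 3 -> R1=(0,3,2,0) value=5
Op 7: inc R2 by 5 -> R2=(0,0,7,0) value=7
Op 8: merge R2<->R3 -> R2=(0,0,7,0) R3=(0,0,7,0)
Op 9: inc R2 by 2 -> R2=(0,0,9,0) value=9
Op 10: inc R0 by 4 -> R0=(7,0,0,0) value=7
Op 11: merge R0<->R1 -> R0=(7,3,2,0) R1=(7,3,2,0)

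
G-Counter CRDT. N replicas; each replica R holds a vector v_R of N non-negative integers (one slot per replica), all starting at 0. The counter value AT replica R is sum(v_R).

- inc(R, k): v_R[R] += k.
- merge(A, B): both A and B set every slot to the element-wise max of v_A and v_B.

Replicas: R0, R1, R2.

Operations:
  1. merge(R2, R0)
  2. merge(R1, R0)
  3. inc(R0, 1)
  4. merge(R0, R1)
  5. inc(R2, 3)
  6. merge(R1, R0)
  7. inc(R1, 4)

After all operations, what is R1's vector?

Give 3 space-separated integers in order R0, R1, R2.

Op 1: merge R2<->R0 -> R2=(0,0,0) R0=(0,0,0)
Op 2: merge R1<->R0 -> R1=(0,0,0) R0=(0,0,0)
Op 3: inc R0 by 1 -> R0=(1,0,0) value=1
Op 4: merge R0<->R1 -> R0=(1,0,0) R1=(1,0,0)
Op 5: inc R2 by 3 -> R2=(0,0,3) value=3
Op 6: merge R1<->R0 -> R1=(1,0,0) R0=(1,0,0)
Op 7: inc R1 by 4 -> R1=(1,4,0) value=5

Answer: 1 4 0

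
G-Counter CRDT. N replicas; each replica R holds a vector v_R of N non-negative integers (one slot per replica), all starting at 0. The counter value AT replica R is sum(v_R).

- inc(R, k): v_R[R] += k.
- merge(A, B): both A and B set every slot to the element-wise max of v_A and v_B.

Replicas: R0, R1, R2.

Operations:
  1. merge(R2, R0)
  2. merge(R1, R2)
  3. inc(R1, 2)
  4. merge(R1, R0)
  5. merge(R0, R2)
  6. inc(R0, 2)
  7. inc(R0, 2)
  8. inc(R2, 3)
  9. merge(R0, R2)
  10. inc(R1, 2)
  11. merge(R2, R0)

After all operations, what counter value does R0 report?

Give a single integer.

Op 1: merge R2<->R0 -> R2=(0,0,0) R0=(0,0,0)
Op 2: merge R1<->R2 -> R1=(0,0,0) R2=(0,0,0)
Op 3: inc R1 by 2 -> R1=(0,2,0) value=2
Op 4: merge R1<->R0 -> R1=(0,2,0) R0=(0,2,0)
Op 5: merge R0<->R2 -> R0=(0,2,0) R2=(0,2,0)
Op 6: inc R0 by 2 -> R0=(2,2,0) value=4
Op 7: inc R0 by 2 -> R0=(4,2,0) value=6
Op 8: inc R2 by 3 -> R2=(0,2,3) value=5
Op 9: merge R0<->R2 -> R0=(4,2,3) R2=(4,2,3)
Op 10: inc R1 by 2 -> R1=(0,4,0) value=4
Op 11: merge R2<->R0 -> R2=(4,2,3) R0=(4,2,3)

Answer: 9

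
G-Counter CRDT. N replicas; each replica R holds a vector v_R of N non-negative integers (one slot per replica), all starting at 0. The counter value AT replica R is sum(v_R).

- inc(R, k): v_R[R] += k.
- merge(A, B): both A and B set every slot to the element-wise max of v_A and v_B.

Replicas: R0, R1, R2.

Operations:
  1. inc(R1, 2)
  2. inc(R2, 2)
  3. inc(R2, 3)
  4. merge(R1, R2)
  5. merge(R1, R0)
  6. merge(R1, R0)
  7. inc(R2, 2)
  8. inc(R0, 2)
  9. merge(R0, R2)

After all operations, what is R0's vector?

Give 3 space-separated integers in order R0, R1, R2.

Op 1: inc R1 by 2 -> R1=(0,2,0) value=2
Op 2: inc R2 by 2 -> R2=(0,0,2) value=2
Op 3: inc R2 by 3 -> R2=(0,0,5) value=5
Op 4: merge R1<->R2 -> R1=(0,2,5) R2=(0,2,5)
Op 5: merge R1<->R0 -> R1=(0,2,5) R0=(0,2,5)
Op 6: merge R1<->R0 -> R1=(0,2,5) R0=(0,2,5)
Op 7: inc R2 by 2 -> R2=(0,2,7) value=9
Op 8: inc R0 by 2 -> R0=(2,2,5) value=9
Op 9: merge R0<->R2 -> R0=(2,2,7) R2=(2,2,7)

Answer: 2 2 7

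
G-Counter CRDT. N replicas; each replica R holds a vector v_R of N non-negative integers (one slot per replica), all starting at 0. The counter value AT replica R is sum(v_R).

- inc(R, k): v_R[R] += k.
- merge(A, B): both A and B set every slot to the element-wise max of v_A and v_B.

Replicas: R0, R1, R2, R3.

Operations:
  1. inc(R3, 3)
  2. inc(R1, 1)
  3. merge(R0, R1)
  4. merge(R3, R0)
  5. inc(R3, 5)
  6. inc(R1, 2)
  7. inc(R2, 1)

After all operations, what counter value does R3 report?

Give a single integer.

Op 1: inc R3 by 3 -> R3=(0,0,0,3) value=3
Op 2: inc R1 by 1 -> R1=(0,1,0,0) value=1
Op 3: merge R0<->R1 -> R0=(0,1,0,0) R1=(0,1,0,0)
Op 4: merge R3<->R0 -> R3=(0,1,0,3) R0=(0,1,0,3)
Op 5: inc R3 by 5 -> R3=(0,1,0,8) value=9
Op 6: inc R1 by 2 -> R1=(0,3,0,0) value=3
Op 7: inc R2 by 1 -> R2=(0,0,1,0) value=1

Answer: 9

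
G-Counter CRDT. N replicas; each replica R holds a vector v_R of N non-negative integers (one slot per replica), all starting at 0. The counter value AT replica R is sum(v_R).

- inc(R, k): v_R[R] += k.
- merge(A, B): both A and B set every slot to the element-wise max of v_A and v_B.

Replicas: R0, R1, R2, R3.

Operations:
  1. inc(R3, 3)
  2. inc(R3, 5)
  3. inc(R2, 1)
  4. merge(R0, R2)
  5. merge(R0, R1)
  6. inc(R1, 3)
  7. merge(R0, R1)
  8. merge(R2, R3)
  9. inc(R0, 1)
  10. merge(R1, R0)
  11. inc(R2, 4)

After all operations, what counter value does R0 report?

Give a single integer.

Answer: 5

Derivation:
Op 1: inc R3 by 3 -> R3=(0,0,0,3) value=3
Op 2: inc R3 by 5 -> R3=(0,0,0,8) value=8
Op 3: inc R2 by 1 -> R2=(0,0,1,0) value=1
Op 4: merge R0<->R2 -> R0=(0,0,1,0) R2=(0,0,1,0)
Op 5: merge R0<->R1 -> R0=(0,0,1,0) R1=(0,0,1,0)
Op 6: inc R1 by 3 -> R1=(0,3,1,0) value=4
Op 7: merge R0<->R1 -> R0=(0,3,1,0) R1=(0,3,1,0)
Op 8: merge R2<->R3 -> R2=(0,0,1,8) R3=(0,0,1,8)
Op 9: inc R0 by 1 -> R0=(1,3,1,0) value=5
Op 10: merge R1<->R0 -> R1=(1,3,1,0) R0=(1,3,1,0)
Op 11: inc R2 by 4 -> R2=(0,0,5,8) value=13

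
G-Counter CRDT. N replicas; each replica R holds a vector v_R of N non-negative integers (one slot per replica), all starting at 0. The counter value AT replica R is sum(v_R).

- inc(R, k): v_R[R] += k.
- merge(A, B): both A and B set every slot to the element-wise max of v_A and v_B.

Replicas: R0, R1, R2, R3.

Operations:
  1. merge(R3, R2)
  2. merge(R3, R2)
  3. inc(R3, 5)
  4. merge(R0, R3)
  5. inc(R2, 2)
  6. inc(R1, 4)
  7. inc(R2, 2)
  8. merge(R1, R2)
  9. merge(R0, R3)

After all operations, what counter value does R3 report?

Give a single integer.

Answer: 5

Derivation:
Op 1: merge R3<->R2 -> R3=(0,0,0,0) R2=(0,0,0,0)
Op 2: merge R3<->R2 -> R3=(0,0,0,0) R2=(0,0,0,0)
Op 3: inc R3 by 5 -> R3=(0,0,0,5) value=5
Op 4: merge R0<->R3 -> R0=(0,0,0,5) R3=(0,0,0,5)
Op 5: inc R2 by 2 -> R2=(0,0,2,0) value=2
Op 6: inc R1 by 4 -> R1=(0,4,0,0) value=4
Op 7: inc R2 by 2 -> R2=(0,0,4,0) value=4
Op 8: merge R1<->R2 -> R1=(0,4,4,0) R2=(0,4,4,0)
Op 9: merge R0<->R3 -> R0=(0,0,0,5) R3=(0,0,0,5)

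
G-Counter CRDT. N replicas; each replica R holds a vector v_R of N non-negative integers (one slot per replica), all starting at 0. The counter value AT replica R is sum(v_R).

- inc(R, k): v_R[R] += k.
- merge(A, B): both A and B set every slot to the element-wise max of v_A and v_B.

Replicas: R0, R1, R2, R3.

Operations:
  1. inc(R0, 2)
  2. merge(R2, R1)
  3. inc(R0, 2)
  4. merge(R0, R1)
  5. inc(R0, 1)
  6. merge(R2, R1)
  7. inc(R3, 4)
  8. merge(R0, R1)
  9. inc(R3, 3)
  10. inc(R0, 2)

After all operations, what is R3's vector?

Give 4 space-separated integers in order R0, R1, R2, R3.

Answer: 0 0 0 7

Derivation:
Op 1: inc R0 by 2 -> R0=(2,0,0,0) value=2
Op 2: merge R2<->R1 -> R2=(0,0,0,0) R1=(0,0,0,0)
Op 3: inc R0 by 2 -> R0=(4,0,0,0) value=4
Op 4: merge R0<->R1 -> R0=(4,0,0,0) R1=(4,0,0,0)
Op 5: inc R0 by 1 -> R0=(5,0,0,0) value=5
Op 6: merge R2<->R1 -> R2=(4,0,0,0) R1=(4,0,0,0)
Op 7: inc R3 by 4 -> R3=(0,0,0,4) value=4
Op 8: merge R0<->R1 -> R0=(5,0,0,0) R1=(5,0,0,0)
Op 9: inc R3 by 3 -> R3=(0,0,0,7) value=7
Op 10: inc R0 by 2 -> R0=(7,0,0,0) value=7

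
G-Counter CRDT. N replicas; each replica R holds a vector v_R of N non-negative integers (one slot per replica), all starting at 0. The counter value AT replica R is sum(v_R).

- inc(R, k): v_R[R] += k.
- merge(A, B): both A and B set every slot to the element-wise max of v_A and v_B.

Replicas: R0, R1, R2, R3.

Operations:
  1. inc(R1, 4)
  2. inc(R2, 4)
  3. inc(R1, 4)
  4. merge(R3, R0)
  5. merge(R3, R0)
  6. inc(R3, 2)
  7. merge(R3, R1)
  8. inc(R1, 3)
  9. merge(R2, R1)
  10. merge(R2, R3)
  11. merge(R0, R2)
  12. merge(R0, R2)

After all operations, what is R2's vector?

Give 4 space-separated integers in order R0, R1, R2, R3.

Answer: 0 11 4 2

Derivation:
Op 1: inc R1 by 4 -> R1=(0,4,0,0) value=4
Op 2: inc R2 by 4 -> R2=(0,0,4,0) value=4
Op 3: inc R1 by 4 -> R1=(0,8,0,0) value=8
Op 4: merge R3<->R0 -> R3=(0,0,0,0) R0=(0,0,0,0)
Op 5: merge R3<->R0 -> R3=(0,0,0,0) R0=(0,0,0,0)
Op 6: inc R3 by 2 -> R3=(0,0,0,2) value=2
Op 7: merge R3<->R1 -> R3=(0,8,0,2) R1=(0,8,0,2)
Op 8: inc R1 by 3 -> R1=(0,11,0,2) value=13
Op 9: merge R2<->R1 -> R2=(0,11,4,2) R1=(0,11,4,2)
Op 10: merge R2<->R3 -> R2=(0,11,4,2) R3=(0,11,4,2)
Op 11: merge R0<->R2 -> R0=(0,11,4,2) R2=(0,11,4,2)
Op 12: merge R0<->R2 -> R0=(0,11,4,2) R2=(0,11,4,2)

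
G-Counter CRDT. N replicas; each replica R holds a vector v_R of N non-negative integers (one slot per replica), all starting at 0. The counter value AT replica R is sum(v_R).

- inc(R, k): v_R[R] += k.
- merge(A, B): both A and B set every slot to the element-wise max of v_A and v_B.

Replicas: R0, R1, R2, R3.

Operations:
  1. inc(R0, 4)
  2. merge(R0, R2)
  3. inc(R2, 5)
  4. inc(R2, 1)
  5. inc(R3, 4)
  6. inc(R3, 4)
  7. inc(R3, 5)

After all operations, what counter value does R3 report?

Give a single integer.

Answer: 13

Derivation:
Op 1: inc R0 by 4 -> R0=(4,0,0,0) value=4
Op 2: merge R0<->R2 -> R0=(4,0,0,0) R2=(4,0,0,0)
Op 3: inc R2 by 5 -> R2=(4,0,5,0) value=9
Op 4: inc R2 by 1 -> R2=(4,0,6,0) value=10
Op 5: inc R3 by 4 -> R3=(0,0,0,4) value=4
Op 6: inc R3 by 4 -> R3=(0,0,0,8) value=8
Op 7: inc R3 by 5 -> R3=(0,0,0,13) value=13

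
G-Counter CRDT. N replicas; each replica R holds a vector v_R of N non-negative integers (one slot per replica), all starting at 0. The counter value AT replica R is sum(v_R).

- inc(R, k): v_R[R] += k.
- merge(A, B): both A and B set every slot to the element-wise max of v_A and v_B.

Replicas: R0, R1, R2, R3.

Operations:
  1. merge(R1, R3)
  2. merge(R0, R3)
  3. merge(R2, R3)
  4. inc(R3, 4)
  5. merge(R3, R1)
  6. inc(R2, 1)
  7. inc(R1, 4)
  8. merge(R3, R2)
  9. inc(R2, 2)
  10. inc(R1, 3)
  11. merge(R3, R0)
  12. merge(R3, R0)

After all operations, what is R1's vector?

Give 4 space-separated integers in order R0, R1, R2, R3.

Answer: 0 7 0 4

Derivation:
Op 1: merge R1<->R3 -> R1=(0,0,0,0) R3=(0,0,0,0)
Op 2: merge R0<->R3 -> R0=(0,0,0,0) R3=(0,0,0,0)
Op 3: merge R2<->R3 -> R2=(0,0,0,0) R3=(0,0,0,0)
Op 4: inc R3 by 4 -> R3=(0,0,0,4) value=4
Op 5: merge R3<->R1 -> R3=(0,0,0,4) R1=(0,0,0,4)
Op 6: inc R2 by 1 -> R2=(0,0,1,0) value=1
Op 7: inc R1 by 4 -> R1=(0,4,0,4) value=8
Op 8: merge R3<->R2 -> R3=(0,0,1,4) R2=(0,0,1,4)
Op 9: inc R2 by 2 -> R2=(0,0,3,4) value=7
Op 10: inc R1 by 3 -> R1=(0,7,0,4) value=11
Op 11: merge R3<->R0 -> R3=(0,0,1,4) R0=(0,0,1,4)
Op 12: merge R3<->R0 -> R3=(0,0,1,4) R0=(0,0,1,4)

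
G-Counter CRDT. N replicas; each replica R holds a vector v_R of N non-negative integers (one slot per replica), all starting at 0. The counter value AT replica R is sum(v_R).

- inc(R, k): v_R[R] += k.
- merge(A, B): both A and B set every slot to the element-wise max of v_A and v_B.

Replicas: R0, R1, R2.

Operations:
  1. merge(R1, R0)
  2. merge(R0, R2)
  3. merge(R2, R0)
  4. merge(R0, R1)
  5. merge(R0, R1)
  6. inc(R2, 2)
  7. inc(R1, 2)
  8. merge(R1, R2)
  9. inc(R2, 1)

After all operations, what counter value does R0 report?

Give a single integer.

Answer: 0

Derivation:
Op 1: merge R1<->R0 -> R1=(0,0,0) R0=(0,0,0)
Op 2: merge R0<->R2 -> R0=(0,0,0) R2=(0,0,0)
Op 3: merge R2<->R0 -> R2=(0,0,0) R0=(0,0,0)
Op 4: merge R0<->R1 -> R0=(0,0,0) R1=(0,0,0)
Op 5: merge R0<->R1 -> R0=(0,0,0) R1=(0,0,0)
Op 6: inc R2 by 2 -> R2=(0,0,2) value=2
Op 7: inc R1 by 2 -> R1=(0,2,0) value=2
Op 8: merge R1<->R2 -> R1=(0,2,2) R2=(0,2,2)
Op 9: inc R2 by 1 -> R2=(0,2,3) value=5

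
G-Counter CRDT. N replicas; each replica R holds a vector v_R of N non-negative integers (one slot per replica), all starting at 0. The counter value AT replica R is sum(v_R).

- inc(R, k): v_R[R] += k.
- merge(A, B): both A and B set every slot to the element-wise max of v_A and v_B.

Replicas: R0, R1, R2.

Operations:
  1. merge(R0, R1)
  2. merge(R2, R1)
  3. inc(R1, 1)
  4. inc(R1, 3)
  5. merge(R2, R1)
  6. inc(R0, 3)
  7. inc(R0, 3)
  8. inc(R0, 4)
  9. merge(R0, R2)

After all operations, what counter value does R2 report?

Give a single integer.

Answer: 14

Derivation:
Op 1: merge R0<->R1 -> R0=(0,0,0) R1=(0,0,0)
Op 2: merge R2<->R1 -> R2=(0,0,0) R1=(0,0,0)
Op 3: inc R1 by 1 -> R1=(0,1,0) value=1
Op 4: inc R1 by 3 -> R1=(0,4,0) value=4
Op 5: merge R2<->R1 -> R2=(0,4,0) R1=(0,4,0)
Op 6: inc R0 by 3 -> R0=(3,0,0) value=3
Op 7: inc R0 by 3 -> R0=(6,0,0) value=6
Op 8: inc R0 by 4 -> R0=(10,0,0) value=10
Op 9: merge R0<->R2 -> R0=(10,4,0) R2=(10,4,0)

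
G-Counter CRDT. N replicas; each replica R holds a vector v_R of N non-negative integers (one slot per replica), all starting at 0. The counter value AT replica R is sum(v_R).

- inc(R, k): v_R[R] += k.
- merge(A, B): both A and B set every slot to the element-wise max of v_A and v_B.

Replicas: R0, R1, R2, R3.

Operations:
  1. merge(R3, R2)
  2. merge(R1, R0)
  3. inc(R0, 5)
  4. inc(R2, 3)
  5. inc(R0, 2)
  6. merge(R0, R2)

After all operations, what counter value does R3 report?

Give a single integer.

Op 1: merge R3<->R2 -> R3=(0,0,0,0) R2=(0,0,0,0)
Op 2: merge R1<->R0 -> R1=(0,0,0,0) R0=(0,0,0,0)
Op 3: inc R0 by 5 -> R0=(5,0,0,0) value=5
Op 4: inc R2 by 3 -> R2=(0,0,3,0) value=3
Op 5: inc R0 by 2 -> R0=(7,0,0,0) value=7
Op 6: merge R0<->R2 -> R0=(7,0,3,0) R2=(7,0,3,0)

Answer: 0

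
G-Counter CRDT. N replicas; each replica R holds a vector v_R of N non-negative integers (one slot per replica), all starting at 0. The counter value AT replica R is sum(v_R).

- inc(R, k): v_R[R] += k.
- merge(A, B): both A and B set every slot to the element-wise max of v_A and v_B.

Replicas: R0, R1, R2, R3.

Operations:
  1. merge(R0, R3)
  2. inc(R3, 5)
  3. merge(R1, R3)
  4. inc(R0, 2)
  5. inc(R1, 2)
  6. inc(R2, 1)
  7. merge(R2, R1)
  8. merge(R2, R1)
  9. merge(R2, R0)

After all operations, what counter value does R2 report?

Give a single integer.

Op 1: merge R0<->R3 -> R0=(0,0,0,0) R3=(0,0,0,0)
Op 2: inc R3 by 5 -> R3=(0,0,0,5) value=5
Op 3: merge R1<->R3 -> R1=(0,0,0,5) R3=(0,0,0,5)
Op 4: inc R0 by 2 -> R0=(2,0,0,0) value=2
Op 5: inc R1 by 2 -> R1=(0,2,0,5) value=7
Op 6: inc R2 by 1 -> R2=(0,0,1,0) value=1
Op 7: merge R2<->R1 -> R2=(0,2,1,5) R1=(0,2,1,5)
Op 8: merge R2<->R1 -> R2=(0,2,1,5) R1=(0,2,1,5)
Op 9: merge R2<->R0 -> R2=(2,2,1,5) R0=(2,2,1,5)

Answer: 10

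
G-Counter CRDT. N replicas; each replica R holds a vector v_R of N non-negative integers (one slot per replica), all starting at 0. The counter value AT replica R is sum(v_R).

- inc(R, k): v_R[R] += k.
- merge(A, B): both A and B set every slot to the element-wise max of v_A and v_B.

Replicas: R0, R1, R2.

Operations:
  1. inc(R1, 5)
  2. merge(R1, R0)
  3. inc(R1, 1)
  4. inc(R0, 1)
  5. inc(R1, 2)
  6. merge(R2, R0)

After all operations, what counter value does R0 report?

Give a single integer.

Answer: 6

Derivation:
Op 1: inc R1 by 5 -> R1=(0,5,0) value=5
Op 2: merge R1<->R0 -> R1=(0,5,0) R0=(0,5,0)
Op 3: inc R1 by 1 -> R1=(0,6,0) value=6
Op 4: inc R0 by 1 -> R0=(1,5,0) value=6
Op 5: inc R1 by 2 -> R1=(0,8,0) value=8
Op 6: merge R2<->R0 -> R2=(1,5,0) R0=(1,5,0)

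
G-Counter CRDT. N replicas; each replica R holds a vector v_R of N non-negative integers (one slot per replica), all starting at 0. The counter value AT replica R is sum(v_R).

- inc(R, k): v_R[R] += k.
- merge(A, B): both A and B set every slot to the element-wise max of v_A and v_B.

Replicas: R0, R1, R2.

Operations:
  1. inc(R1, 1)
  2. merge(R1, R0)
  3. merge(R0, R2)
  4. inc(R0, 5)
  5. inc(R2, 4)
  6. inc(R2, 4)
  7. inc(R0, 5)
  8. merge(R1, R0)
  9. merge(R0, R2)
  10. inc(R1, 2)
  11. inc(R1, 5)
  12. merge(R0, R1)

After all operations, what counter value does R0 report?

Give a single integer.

Answer: 26

Derivation:
Op 1: inc R1 by 1 -> R1=(0,1,0) value=1
Op 2: merge R1<->R0 -> R1=(0,1,0) R0=(0,1,0)
Op 3: merge R0<->R2 -> R0=(0,1,0) R2=(0,1,0)
Op 4: inc R0 by 5 -> R0=(5,1,0) value=6
Op 5: inc R2 by 4 -> R2=(0,1,4) value=5
Op 6: inc R2 by 4 -> R2=(0,1,8) value=9
Op 7: inc R0 by 5 -> R0=(10,1,0) value=11
Op 8: merge R1<->R0 -> R1=(10,1,0) R0=(10,1,0)
Op 9: merge R0<->R2 -> R0=(10,1,8) R2=(10,1,8)
Op 10: inc R1 by 2 -> R1=(10,3,0) value=13
Op 11: inc R1 by 5 -> R1=(10,8,0) value=18
Op 12: merge R0<->R1 -> R0=(10,8,8) R1=(10,8,8)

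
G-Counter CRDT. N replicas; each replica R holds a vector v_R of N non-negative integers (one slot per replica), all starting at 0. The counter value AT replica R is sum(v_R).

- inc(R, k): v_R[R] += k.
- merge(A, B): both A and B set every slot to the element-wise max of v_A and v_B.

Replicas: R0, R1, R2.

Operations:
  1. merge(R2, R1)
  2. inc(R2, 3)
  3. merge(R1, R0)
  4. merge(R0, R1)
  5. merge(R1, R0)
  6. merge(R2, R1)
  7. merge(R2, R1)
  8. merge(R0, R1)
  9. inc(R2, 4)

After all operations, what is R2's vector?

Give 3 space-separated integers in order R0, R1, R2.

Op 1: merge R2<->R1 -> R2=(0,0,0) R1=(0,0,0)
Op 2: inc R2 by 3 -> R2=(0,0,3) value=3
Op 3: merge R1<->R0 -> R1=(0,0,0) R0=(0,0,0)
Op 4: merge R0<->R1 -> R0=(0,0,0) R1=(0,0,0)
Op 5: merge R1<->R0 -> R1=(0,0,0) R0=(0,0,0)
Op 6: merge R2<->R1 -> R2=(0,0,3) R1=(0,0,3)
Op 7: merge R2<->R1 -> R2=(0,0,3) R1=(0,0,3)
Op 8: merge R0<->R1 -> R0=(0,0,3) R1=(0,0,3)
Op 9: inc R2 by 4 -> R2=(0,0,7) value=7

Answer: 0 0 7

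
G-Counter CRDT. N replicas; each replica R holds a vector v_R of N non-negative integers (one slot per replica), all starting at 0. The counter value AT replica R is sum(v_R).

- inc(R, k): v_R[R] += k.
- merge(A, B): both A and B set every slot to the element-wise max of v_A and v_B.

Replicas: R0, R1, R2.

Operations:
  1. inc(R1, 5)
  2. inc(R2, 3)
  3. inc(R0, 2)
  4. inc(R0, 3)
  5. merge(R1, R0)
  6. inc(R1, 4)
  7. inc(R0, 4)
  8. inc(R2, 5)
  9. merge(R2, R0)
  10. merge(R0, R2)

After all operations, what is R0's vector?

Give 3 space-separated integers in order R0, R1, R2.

Op 1: inc R1 by 5 -> R1=(0,5,0) value=5
Op 2: inc R2 by 3 -> R2=(0,0,3) value=3
Op 3: inc R0 by 2 -> R0=(2,0,0) value=2
Op 4: inc R0 by 3 -> R0=(5,0,0) value=5
Op 5: merge R1<->R0 -> R1=(5,5,0) R0=(5,5,0)
Op 6: inc R1 by 4 -> R1=(5,9,0) value=14
Op 7: inc R0 by 4 -> R0=(9,5,0) value=14
Op 8: inc R2 by 5 -> R2=(0,0,8) value=8
Op 9: merge R2<->R0 -> R2=(9,5,8) R0=(9,5,8)
Op 10: merge R0<->R2 -> R0=(9,5,8) R2=(9,5,8)

Answer: 9 5 8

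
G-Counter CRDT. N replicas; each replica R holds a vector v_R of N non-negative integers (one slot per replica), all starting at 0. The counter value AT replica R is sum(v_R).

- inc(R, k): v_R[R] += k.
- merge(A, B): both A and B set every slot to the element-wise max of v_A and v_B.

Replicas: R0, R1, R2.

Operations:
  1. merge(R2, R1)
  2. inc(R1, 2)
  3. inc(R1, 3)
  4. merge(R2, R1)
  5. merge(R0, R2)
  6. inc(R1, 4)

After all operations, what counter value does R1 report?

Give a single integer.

Answer: 9

Derivation:
Op 1: merge R2<->R1 -> R2=(0,0,0) R1=(0,0,0)
Op 2: inc R1 by 2 -> R1=(0,2,0) value=2
Op 3: inc R1 by 3 -> R1=(0,5,0) value=5
Op 4: merge R2<->R1 -> R2=(0,5,0) R1=(0,5,0)
Op 5: merge R0<->R2 -> R0=(0,5,0) R2=(0,5,0)
Op 6: inc R1 by 4 -> R1=(0,9,0) value=9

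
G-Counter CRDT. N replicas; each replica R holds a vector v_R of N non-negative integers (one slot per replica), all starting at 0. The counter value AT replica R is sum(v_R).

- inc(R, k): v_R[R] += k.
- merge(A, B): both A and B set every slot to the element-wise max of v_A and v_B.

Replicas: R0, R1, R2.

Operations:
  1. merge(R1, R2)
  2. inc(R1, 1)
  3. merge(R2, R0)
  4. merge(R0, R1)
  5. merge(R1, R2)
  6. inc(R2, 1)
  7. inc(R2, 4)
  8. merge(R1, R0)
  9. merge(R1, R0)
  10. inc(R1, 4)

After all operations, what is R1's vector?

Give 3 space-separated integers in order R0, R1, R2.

Answer: 0 5 0

Derivation:
Op 1: merge R1<->R2 -> R1=(0,0,0) R2=(0,0,0)
Op 2: inc R1 by 1 -> R1=(0,1,0) value=1
Op 3: merge R2<->R0 -> R2=(0,0,0) R0=(0,0,0)
Op 4: merge R0<->R1 -> R0=(0,1,0) R1=(0,1,0)
Op 5: merge R1<->R2 -> R1=(0,1,0) R2=(0,1,0)
Op 6: inc R2 by 1 -> R2=(0,1,1) value=2
Op 7: inc R2 by 4 -> R2=(0,1,5) value=6
Op 8: merge R1<->R0 -> R1=(0,1,0) R0=(0,1,0)
Op 9: merge R1<->R0 -> R1=(0,1,0) R0=(0,1,0)
Op 10: inc R1 by 4 -> R1=(0,5,0) value=5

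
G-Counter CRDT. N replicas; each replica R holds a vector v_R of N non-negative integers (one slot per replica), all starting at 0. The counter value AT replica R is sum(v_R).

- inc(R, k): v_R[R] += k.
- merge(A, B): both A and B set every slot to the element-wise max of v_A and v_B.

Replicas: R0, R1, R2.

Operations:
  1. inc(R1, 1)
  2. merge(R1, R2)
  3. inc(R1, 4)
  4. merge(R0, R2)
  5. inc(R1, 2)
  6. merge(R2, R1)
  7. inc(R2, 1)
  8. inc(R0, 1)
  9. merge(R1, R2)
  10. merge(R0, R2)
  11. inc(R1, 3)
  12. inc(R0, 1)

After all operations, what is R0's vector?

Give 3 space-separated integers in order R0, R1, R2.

Op 1: inc R1 by 1 -> R1=(0,1,0) value=1
Op 2: merge R1<->R2 -> R1=(0,1,0) R2=(0,1,0)
Op 3: inc R1 by 4 -> R1=(0,5,0) value=5
Op 4: merge R0<->R2 -> R0=(0,1,0) R2=(0,1,0)
Op 5: inc R1 by 2 -> R1=(0,7,0) value=7
Op 6: merge R2<->R1 -> R2=(0,7,0) R1=(0,7,0)
Op 7: inc R2 by 1 -> R2=(0,7,1) value=8
Op 8: inc R0 by 1 -> R0=(1,1,0) value=2
Op 9: merge R1<->R2 -> R1=(0,7,1) R2=(0,7,1)
Op 10: merge R0<->R2 -> R0=(1,7,1) R2=(1,7,1)
Op 11: inc R1 by 3 -> R1=(0,10,1) value=11
Op 12: inc R0 by 1 -> R0=(2,7,1) value=10

Answer: 2 7 1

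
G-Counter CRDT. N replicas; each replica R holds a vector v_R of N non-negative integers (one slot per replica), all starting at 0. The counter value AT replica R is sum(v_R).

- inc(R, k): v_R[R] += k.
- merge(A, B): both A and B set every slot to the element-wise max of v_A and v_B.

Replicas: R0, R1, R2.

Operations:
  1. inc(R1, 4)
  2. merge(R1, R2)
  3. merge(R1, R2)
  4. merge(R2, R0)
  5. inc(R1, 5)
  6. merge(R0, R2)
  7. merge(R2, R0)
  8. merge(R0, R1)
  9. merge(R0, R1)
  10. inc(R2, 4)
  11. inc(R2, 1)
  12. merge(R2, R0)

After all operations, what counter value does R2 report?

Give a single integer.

Answer: 14

Derivation:
Op 1: inc R1 by 4 -> R1=(0,4,0) value=4
Op 2: merge R1<->R2 -> R1=(0,4,0) R2=(0,4,0)
Op 3: merge R1<->R2 -> R1=(0,4,0) R2=(0,4,0)
Op 4: merge R2<->R0 -> R2=(0,4,0) R0=(0,4,0)
Op 5: inc R1 by 5 -> R1=(0,9,0) value=9
Op 6: merge R0<->R2 -> R0=(0,4,0) R2=(0,4,0)
Op 7: merge R2<->R0 -> R2=(0,4,0) R0=(0,4,0)
Op 8: merge R0<->R1 -> R0=(0,9,0) R1=(0,9,0)
Op 9: merge R0<->R1 -> R0=(0,9,0) R1=(0,9,0)
Op 10: inc R2 by 4 -> R2=(0,4,4) value=8
Op 11: inc R2 by 1 -> R2=(0,4,5) value=9
Op 12: merge R2<->R0 -> R2=(0,9,5) R0=(0,9,5)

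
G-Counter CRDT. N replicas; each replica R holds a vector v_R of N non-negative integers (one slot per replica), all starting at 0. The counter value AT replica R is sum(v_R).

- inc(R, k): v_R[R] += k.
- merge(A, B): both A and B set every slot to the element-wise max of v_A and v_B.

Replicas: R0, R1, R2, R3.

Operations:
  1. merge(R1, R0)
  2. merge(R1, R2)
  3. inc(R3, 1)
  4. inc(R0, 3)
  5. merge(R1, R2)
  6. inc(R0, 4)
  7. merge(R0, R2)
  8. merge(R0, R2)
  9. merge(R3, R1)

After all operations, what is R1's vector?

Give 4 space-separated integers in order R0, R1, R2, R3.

Op 1: merge R1<->R0 -> R1=(0,0,0,0) R0=(0,0,0,0)
Op 2: merge R1<->R2 -> R1=(0,0,0,0) R2=(0,0,0,0)
Op 3: inc R3 by 1 -> R3=(0,0,0,1) value=1
Op 4: inc R0 by 3 -> R0=(3,0,0,0) value=3
Op 5: merge R1<->R2 -> R1=(0,0,0,0) R2=(0,0,0,0)
Op 6: inc R0 by 4 -> R0=(7,0,0,0) value=7
Op 7: merge R0<->R2 -> R0=(7,0,0,0) R2=(7,0,0,0)
Op 8: merge R0<->R2 -> R0=(7,0,0,0) R2=(7,0,0,0)
Op 9: merge R3<->R1 -> R3=(0,0,0,1) R1=(0,0,0,1)

Answer: 0 0 0 1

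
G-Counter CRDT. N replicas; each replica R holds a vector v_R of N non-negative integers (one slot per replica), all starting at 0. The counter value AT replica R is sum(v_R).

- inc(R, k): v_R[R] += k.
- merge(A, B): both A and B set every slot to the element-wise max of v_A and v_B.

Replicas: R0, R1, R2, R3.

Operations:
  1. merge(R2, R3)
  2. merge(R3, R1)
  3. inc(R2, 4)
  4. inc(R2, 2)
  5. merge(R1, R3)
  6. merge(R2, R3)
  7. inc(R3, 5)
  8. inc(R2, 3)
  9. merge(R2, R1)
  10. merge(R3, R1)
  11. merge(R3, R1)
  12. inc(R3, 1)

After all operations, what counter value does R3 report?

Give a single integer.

Answer: 15

Derivation:
Op 1: merge R2<->R3 -> R2=(0,0,0,0) R3=(0,0,0,0)
Op 2: merge R3<->R1 -> R3=(0,0,0,0) R1=(0,0,0,0)
Op 3: inc R2 by 4 -> R2=(0,0,4,0) value=4
Op 4: inc R2 by 2 -> R2=(0,0,6,0) value=6
Op 5: merge R1<->R3 -> R1=(0,0,0,0) R3=(0,0,0,0)
Op 6: merge R2<->R3 -> R2=(0,0,6,0) R3=(0,0,6,0)
Op 7: inc R3 by 5 -> R3=(0,0,6,5) value=11
Op 8: inc R2 by 3 -> R2=(0,0,9,0) value=9
Op 9: merge R2<->R1 -> R2=(0,0,9,0) R1=(0,0,9,0)
Op 10: merge R3<->R1 -> R3=(0,0,9,5) R1=(0,0,9,5)
Op 11: merge R3<->R1 -> R3=(0,0,9,5) R1=(0,0,9,5)
Op 12: inc R3 by 1 -> R3=(0,0,9,6) value=15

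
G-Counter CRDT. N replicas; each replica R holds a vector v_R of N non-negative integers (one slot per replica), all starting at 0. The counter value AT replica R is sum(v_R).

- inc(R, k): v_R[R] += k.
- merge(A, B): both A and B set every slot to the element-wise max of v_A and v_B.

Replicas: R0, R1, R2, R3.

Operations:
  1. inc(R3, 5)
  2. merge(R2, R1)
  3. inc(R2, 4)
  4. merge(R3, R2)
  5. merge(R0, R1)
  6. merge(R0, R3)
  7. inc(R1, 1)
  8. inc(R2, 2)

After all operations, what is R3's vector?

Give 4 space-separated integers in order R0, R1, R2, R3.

Answer: 0 0 4 5

Derivation:
Op 1: inc R3 by 5 -> R3=(0,0,0,5) value=5
Op 2: merge R2<->R1 -> R2=(0,0,0,0) R1=(0,0,0,0)
Op 3: inc R2 by 4 -> R2=(0,0,4,0) value=4
Op 4: merge R3<->R2 -> R3=(0,0,4,5) R2=(0,0,4,5)
Op 5: merge R0<->R1 -> R0=(0,0,0,0) R1=(0,0,0,0)
Op 6: merge R0<->R3 -> R0=(0,0,4,5) R3=(0,0,4,5)
Op 7: inc R1 by 1 -> R1=(0,1,0,0) value=1
Op 8: inc R2 by 2 -> R2=(0,0,6,5) value=11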